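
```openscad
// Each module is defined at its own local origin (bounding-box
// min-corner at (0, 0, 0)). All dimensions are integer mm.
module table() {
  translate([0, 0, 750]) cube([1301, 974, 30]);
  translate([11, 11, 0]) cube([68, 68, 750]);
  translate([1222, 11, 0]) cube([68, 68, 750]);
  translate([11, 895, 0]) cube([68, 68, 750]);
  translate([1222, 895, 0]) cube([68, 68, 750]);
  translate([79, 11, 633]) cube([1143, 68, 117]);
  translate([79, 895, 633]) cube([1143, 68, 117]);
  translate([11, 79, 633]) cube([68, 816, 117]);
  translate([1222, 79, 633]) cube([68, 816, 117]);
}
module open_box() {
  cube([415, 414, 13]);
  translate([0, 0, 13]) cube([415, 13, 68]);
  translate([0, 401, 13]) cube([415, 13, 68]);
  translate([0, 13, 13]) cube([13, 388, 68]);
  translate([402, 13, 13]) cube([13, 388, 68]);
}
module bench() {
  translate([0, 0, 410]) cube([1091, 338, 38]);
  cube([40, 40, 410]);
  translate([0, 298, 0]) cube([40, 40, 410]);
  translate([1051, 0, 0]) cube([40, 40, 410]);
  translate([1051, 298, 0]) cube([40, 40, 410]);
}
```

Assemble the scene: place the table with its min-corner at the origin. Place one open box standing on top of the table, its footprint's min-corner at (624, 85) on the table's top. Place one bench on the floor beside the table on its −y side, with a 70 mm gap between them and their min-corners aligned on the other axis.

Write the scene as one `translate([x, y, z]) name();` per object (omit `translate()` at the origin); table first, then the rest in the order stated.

table();
translate([624, 85, 780]) open_box();
translate([0, -408, 0]) bench();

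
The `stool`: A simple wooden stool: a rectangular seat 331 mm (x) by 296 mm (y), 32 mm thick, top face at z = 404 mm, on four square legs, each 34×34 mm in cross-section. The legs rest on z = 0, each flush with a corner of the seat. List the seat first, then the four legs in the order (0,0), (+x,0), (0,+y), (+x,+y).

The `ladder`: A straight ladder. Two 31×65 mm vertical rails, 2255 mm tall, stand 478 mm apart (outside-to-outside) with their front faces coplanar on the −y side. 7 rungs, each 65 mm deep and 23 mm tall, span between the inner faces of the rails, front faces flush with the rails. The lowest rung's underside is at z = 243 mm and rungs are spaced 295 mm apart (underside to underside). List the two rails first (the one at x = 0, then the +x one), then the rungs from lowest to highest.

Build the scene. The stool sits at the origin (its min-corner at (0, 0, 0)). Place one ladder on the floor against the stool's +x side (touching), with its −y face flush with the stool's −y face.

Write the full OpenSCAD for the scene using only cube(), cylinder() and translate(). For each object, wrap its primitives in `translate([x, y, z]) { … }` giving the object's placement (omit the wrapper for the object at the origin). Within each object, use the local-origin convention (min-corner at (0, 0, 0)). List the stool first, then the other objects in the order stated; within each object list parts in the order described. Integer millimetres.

translate([0, 0, 372]) cube([331, 296, 32]);
cube([34, 34, 372]);
translate([297, 0, 0]) cube([34, 34, 372]);
translate([0, 262, 0]) cube([34, 34, 372]);
translate([297, 262, 0]) cube([34, 34, 372]);
translate([331, 0, 0]) {
  cube([31, 65, 2255]);
  translate([447, 0, 0]) cube([31, 65, 2255]);
  translate([31, 0, 243]) cube([416, 65, 23]);
  translate([31, 0, 538]) cube([416, 65, 23]);
  translate([31, 0, 833]) cube([416, 65, 23]);
  translate([31, 0, 1128]) cube([416, 65, 23]);
  translate([31, 0, 1423]) cube([416, 65, 23]);
  translate([31, 0, 1718]) cube([416, 65, 23]);
  translate([31, 0, 2013]) cube([416, 65, 23]);
}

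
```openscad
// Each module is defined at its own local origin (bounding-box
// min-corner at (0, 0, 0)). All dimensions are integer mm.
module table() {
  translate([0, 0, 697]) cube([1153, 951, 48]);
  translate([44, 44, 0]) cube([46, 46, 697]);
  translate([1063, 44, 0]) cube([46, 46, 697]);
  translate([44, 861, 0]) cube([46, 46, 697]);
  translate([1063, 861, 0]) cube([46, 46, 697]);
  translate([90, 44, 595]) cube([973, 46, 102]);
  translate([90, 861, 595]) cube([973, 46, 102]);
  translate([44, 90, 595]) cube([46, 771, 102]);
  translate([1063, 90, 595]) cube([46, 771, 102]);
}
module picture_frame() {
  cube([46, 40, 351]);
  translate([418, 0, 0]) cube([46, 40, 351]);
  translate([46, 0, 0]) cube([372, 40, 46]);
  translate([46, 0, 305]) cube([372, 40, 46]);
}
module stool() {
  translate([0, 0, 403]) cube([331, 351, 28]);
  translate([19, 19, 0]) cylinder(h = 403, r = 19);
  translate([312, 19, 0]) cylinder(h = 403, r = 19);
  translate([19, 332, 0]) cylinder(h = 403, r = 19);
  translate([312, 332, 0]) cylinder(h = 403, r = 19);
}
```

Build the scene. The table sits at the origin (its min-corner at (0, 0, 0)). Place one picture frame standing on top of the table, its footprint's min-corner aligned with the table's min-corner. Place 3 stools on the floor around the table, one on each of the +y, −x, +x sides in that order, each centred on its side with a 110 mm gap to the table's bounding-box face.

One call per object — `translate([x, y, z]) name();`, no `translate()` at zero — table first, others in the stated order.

table();
translate([0, 0, 745]) picture_frame();
translate([411, 1061, 0]) stool();
translate([-441, 300, 0]) stool();
translate([1263, 300, 0]) stool();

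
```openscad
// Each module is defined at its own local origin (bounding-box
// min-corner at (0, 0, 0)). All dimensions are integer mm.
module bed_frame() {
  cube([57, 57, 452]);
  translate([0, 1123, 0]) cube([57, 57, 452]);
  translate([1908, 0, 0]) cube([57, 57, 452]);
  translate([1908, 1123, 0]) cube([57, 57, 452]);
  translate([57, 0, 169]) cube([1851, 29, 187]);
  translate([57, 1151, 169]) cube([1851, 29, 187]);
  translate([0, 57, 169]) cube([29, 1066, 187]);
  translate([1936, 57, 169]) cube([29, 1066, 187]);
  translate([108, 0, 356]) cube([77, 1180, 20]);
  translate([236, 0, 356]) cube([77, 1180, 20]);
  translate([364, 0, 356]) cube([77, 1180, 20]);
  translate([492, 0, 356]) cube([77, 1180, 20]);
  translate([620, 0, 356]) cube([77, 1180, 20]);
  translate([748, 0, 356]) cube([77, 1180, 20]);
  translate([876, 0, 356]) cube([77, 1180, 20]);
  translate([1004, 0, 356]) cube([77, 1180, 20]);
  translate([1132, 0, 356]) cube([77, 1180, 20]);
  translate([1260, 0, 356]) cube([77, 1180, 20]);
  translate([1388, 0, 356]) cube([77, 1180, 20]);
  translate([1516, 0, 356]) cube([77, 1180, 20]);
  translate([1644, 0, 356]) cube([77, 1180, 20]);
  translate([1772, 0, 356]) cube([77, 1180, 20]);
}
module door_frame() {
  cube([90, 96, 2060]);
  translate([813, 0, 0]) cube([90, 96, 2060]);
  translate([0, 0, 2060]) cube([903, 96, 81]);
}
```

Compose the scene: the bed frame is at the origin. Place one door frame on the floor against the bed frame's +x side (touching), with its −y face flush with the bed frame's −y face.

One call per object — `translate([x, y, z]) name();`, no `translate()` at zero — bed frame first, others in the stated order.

bed_frame();
translate([1965, 0, 0]) door_frame();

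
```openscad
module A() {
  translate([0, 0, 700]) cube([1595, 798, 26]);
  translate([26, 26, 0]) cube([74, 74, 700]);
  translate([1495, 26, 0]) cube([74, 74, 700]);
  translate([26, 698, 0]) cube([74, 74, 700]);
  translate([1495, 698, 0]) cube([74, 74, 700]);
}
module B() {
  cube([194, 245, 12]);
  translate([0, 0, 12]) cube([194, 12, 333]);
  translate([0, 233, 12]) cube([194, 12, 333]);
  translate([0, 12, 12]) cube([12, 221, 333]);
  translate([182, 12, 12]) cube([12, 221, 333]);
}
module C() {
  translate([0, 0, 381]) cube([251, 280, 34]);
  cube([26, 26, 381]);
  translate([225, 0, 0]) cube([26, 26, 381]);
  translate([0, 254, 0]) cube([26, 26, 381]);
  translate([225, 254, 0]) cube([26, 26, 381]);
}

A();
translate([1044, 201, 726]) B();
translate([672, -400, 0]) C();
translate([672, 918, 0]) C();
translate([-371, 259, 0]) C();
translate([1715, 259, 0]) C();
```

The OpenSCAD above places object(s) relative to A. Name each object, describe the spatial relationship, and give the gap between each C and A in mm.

Each stool's nearest face is 120 mm from the table's bounding box.

A is a table. B is an open box. C is a stool. The open box is on top of the table. Four stools sit around the table at the −y, +y, −x, +x sides. The gap between each stool and the table is 120 mm.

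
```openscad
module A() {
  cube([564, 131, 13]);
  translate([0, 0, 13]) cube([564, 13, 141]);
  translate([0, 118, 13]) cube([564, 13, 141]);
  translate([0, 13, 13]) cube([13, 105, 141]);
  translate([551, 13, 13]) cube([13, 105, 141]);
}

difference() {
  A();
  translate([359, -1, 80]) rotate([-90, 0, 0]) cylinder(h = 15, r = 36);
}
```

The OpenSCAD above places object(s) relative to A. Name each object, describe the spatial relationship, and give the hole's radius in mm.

The subtracted cylinder has r = 36 mm.

A is an open box. The open box has a circular hole through its front wall. The hole's radius is 36 mm.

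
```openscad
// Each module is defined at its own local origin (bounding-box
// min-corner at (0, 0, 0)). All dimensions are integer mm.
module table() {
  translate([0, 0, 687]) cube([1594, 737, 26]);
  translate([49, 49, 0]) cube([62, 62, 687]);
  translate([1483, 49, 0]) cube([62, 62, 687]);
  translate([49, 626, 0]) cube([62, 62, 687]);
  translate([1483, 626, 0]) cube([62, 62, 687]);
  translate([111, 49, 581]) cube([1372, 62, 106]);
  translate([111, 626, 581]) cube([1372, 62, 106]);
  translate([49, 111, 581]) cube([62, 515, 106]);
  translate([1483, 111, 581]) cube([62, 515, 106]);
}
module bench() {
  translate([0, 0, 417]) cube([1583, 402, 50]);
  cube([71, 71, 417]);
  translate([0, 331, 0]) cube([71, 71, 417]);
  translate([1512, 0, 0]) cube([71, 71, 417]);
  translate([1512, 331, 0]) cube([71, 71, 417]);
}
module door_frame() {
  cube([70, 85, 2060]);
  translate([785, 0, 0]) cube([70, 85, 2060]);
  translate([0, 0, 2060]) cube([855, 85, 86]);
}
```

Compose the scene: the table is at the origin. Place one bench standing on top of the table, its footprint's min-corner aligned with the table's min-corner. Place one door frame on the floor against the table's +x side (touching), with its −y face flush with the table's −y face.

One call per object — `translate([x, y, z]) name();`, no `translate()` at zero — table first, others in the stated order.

table();
translate([0, 0, 713]) bench();
translate([1594, 0, 0]) door_frame();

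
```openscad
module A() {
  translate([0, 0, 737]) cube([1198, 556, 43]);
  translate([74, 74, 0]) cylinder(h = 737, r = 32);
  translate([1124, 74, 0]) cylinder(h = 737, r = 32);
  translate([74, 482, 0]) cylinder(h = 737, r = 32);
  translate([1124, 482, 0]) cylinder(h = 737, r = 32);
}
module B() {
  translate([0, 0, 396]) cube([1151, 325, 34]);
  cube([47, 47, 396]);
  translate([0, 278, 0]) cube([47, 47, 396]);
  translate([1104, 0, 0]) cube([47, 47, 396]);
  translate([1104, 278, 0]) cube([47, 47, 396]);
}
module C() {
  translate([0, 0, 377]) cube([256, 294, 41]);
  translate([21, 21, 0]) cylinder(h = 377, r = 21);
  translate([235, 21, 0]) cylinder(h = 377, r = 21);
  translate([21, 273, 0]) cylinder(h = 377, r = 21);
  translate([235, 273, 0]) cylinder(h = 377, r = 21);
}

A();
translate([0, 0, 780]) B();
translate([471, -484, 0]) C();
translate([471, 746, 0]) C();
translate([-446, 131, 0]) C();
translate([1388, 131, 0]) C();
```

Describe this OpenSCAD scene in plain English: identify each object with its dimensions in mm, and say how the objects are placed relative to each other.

A is a rectangular dining table. The top is 1198×556×43 mm with its upper surface at z = 780 mm. It stands on four round legs of 64 mm diameter, each leg's bounding box inset 42 mm from the nearest pair of top edges, running from the floor to the underside of the top.

B is a long wooden bench with a 1151 mm (x) × 325 mm (y) seat, 34 mm thick, its top surface 430 mm above the floor. Four 47 mm square legs at the seat corners, flush with the edges, run from z = 0 to the seat underside.

C is a four-legged stool. The seat is 256×294 mm, 41 mm thick, top at z = 418 mm. It stands on four round legs, each 42 mm in diameter, from z = 0 to the seat underside, each leg's axis is inset half a diameter from the nearest pair of seat edges (so the leg's bounding box is flush with the corner).

The bench is on top of the table. Four stools sit around the table at the −y, +y, −x, +x sides.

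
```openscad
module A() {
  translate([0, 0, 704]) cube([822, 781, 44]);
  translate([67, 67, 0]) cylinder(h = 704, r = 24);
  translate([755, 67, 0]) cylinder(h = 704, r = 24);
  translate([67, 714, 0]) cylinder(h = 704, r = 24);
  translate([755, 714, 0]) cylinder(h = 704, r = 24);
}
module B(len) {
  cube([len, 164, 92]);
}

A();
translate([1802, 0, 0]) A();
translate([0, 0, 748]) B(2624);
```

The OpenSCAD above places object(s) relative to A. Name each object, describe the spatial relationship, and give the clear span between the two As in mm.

A is a table. B is a beam. A beam spans the tops of two tables. The clear span between the two tables is 980 mm.

Second table starts at x = 1802; first ends at x = 822; clear span = 1802 − 822 = 980 mm.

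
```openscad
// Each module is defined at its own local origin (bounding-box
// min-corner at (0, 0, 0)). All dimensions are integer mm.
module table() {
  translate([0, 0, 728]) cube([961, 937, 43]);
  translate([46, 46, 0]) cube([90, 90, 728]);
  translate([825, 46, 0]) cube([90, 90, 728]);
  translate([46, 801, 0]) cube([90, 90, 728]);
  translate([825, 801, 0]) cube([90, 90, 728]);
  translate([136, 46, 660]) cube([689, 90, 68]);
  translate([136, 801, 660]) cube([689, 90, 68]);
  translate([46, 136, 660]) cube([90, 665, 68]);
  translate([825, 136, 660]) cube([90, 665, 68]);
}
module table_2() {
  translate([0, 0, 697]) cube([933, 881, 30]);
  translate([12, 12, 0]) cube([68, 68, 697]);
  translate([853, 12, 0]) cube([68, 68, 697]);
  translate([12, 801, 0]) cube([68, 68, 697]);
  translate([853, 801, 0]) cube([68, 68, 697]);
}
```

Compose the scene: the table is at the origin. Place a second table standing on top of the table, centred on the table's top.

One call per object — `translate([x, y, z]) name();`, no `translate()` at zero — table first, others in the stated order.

table();
translate([14, 28, 771]) table_2();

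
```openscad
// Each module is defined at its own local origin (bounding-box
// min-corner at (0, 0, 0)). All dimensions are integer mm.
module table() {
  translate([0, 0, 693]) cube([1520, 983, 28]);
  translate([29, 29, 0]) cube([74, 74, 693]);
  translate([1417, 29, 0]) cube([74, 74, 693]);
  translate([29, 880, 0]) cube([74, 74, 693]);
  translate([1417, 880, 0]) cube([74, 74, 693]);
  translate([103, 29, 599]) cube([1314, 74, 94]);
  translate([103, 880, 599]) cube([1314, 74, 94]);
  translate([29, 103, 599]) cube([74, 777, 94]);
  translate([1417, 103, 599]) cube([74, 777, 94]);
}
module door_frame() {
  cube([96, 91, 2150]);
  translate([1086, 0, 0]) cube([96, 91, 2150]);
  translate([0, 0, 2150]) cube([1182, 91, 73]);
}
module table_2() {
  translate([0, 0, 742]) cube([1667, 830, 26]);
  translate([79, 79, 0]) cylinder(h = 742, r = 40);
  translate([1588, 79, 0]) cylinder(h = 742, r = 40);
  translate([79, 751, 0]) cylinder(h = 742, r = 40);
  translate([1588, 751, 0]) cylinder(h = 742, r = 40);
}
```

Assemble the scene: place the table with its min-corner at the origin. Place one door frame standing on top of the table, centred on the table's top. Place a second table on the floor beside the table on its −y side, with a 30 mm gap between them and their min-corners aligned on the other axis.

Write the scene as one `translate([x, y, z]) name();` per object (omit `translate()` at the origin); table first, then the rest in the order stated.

table();
translate([169, 446, 721]) door_frame();
translate([0, -860, 0]) table_2();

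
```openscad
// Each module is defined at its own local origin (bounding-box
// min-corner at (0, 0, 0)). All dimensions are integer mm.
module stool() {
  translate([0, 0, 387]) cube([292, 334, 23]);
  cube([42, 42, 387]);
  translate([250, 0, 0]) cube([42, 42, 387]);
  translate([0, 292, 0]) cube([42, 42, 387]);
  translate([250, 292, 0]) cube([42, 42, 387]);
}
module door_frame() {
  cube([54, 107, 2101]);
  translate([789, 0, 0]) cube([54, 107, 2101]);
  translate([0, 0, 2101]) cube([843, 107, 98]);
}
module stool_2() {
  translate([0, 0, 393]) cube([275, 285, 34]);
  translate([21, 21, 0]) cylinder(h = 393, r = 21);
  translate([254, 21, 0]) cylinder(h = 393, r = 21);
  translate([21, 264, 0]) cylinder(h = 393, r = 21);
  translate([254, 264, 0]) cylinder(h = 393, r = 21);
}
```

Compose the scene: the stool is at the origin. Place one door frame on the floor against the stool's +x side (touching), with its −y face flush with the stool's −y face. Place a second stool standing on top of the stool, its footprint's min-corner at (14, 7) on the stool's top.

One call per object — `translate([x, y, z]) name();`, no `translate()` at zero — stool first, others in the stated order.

stool();
translate([292, 0, 0]) door_frame();
translate([14, 7, 410]) stool_2();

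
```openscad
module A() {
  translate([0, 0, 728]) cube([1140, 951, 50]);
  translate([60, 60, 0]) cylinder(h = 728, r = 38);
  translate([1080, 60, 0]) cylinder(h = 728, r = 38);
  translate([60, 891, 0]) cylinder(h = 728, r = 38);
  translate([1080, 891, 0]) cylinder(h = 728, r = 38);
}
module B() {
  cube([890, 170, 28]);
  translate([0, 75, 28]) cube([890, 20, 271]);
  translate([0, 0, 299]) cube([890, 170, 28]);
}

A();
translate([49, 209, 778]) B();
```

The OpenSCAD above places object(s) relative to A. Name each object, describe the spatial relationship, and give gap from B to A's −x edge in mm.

A is a table. B is an I-beam. The I-beam is on top of the table. The gap from the I-beam to the table's −x edge is 49 mm.

The I-beam's min-x is at 49; the table's min-x is 0; gap = 49 mm.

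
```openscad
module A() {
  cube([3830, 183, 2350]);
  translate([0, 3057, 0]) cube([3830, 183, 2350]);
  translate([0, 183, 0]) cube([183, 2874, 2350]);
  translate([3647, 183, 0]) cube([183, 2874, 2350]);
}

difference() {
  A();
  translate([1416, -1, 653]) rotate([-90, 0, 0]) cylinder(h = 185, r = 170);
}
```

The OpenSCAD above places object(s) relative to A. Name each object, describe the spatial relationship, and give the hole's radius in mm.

The subtracted cylinder has r = 170 mm.

A is a house frame. The house frame has a circular hole through its front wall. The hole's radius is 170 mm.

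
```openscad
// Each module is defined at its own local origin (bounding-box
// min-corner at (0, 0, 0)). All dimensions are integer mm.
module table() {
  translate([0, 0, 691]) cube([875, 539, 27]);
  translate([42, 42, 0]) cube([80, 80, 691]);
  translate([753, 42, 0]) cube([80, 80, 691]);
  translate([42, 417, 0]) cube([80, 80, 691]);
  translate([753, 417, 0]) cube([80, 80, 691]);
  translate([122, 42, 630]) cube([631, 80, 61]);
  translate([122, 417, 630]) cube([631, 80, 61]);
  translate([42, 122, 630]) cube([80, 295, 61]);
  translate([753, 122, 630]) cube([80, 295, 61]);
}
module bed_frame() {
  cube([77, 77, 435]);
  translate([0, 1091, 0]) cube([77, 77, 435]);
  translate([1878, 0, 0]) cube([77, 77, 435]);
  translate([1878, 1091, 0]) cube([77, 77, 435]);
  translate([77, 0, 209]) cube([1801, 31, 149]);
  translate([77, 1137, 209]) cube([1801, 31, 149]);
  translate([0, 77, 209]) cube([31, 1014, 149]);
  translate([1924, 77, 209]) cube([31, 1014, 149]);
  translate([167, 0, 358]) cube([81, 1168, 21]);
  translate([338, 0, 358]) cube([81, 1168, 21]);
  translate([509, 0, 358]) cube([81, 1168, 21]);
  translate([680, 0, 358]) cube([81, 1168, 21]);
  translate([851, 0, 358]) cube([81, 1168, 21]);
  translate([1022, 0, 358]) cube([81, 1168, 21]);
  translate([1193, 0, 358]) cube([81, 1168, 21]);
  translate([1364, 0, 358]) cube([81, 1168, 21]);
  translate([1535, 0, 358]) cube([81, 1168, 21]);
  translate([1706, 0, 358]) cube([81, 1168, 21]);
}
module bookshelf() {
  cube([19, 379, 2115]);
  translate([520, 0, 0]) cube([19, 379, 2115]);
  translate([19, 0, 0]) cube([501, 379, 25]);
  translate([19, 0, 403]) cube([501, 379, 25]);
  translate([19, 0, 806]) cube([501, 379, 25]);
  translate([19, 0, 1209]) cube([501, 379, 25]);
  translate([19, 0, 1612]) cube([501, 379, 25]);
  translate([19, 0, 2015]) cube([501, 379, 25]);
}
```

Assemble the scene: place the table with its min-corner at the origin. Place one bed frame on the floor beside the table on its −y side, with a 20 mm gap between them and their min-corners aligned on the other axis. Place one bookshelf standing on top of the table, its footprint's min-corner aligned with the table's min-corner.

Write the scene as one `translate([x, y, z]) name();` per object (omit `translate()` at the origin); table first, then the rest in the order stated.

table();
translate([0, -1188, 0]) bed_frame();
translate([0, 0, 718]) bookshelf();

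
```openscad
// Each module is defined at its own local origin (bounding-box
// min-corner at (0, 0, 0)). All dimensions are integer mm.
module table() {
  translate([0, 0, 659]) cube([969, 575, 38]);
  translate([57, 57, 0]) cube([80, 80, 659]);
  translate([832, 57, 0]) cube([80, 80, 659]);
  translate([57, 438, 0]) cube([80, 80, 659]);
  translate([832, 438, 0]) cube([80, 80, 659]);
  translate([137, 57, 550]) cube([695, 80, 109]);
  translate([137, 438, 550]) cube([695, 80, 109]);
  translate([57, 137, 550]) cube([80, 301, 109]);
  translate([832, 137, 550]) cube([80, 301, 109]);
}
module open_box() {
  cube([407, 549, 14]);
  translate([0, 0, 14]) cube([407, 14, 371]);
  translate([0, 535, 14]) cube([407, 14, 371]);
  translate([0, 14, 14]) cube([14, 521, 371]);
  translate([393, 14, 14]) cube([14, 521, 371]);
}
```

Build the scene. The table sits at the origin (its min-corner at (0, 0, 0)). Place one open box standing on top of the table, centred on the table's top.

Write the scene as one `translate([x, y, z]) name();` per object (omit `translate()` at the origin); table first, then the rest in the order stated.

table();
translate([281, 13, 697]) open_box();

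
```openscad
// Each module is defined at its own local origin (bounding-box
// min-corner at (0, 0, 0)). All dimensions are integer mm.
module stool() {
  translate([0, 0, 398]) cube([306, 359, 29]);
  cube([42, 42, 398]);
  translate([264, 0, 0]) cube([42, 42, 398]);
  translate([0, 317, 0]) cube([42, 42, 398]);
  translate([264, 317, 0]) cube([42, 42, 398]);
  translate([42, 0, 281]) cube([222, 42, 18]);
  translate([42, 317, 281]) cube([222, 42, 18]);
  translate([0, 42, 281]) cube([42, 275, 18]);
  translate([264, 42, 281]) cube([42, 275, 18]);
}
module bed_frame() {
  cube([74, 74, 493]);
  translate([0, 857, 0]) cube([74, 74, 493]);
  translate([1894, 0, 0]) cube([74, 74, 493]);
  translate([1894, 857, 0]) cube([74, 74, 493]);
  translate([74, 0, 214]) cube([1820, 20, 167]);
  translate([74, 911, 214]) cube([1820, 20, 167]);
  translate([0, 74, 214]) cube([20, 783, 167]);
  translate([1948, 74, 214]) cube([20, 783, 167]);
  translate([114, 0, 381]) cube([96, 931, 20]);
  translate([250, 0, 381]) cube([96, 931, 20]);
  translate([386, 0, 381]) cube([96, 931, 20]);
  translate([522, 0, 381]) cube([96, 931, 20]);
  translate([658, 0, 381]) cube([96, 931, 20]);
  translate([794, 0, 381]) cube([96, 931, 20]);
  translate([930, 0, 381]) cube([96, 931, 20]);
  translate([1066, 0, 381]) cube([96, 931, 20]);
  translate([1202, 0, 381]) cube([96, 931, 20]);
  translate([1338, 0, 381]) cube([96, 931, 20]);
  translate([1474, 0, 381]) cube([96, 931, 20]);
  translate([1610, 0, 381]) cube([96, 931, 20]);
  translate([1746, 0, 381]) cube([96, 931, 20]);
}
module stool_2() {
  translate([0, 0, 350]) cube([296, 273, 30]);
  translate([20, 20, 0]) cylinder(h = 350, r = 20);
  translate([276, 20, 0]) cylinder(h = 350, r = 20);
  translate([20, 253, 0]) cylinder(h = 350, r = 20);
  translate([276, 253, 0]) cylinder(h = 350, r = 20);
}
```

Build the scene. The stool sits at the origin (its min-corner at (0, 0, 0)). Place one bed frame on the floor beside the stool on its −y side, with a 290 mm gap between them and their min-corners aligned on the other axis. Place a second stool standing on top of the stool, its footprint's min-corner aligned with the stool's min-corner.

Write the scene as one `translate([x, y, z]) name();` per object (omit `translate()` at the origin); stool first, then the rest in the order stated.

stool();
translate([0, -1221, 0]) bed_frame();
translate([0, 0, 427]) stool_2();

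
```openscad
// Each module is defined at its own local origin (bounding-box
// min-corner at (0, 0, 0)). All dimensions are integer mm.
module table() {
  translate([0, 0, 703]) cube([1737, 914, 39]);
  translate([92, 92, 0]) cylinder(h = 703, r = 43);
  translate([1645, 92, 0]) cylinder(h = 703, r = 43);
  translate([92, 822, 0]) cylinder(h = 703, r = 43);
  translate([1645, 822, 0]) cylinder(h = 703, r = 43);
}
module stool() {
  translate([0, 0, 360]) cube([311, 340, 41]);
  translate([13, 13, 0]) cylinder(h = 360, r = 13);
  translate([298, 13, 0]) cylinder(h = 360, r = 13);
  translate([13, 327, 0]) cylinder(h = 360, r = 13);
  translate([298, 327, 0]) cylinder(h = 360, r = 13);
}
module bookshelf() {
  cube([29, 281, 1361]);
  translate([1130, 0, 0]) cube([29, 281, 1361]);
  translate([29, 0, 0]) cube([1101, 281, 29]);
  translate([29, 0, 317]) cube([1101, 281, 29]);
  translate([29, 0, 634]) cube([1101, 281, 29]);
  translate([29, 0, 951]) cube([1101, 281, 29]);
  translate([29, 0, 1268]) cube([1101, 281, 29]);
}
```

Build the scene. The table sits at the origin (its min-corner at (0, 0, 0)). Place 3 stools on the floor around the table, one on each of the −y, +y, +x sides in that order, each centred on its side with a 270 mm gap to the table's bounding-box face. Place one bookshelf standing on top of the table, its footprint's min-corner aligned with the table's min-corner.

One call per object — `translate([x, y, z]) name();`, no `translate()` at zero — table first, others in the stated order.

table();
translate([713, -610, 0]) stool();
translate([713, 1184, 0]) stool();
translate([2007, 287, 0]) stool();
translate([0, 0, 742]) bookshelf();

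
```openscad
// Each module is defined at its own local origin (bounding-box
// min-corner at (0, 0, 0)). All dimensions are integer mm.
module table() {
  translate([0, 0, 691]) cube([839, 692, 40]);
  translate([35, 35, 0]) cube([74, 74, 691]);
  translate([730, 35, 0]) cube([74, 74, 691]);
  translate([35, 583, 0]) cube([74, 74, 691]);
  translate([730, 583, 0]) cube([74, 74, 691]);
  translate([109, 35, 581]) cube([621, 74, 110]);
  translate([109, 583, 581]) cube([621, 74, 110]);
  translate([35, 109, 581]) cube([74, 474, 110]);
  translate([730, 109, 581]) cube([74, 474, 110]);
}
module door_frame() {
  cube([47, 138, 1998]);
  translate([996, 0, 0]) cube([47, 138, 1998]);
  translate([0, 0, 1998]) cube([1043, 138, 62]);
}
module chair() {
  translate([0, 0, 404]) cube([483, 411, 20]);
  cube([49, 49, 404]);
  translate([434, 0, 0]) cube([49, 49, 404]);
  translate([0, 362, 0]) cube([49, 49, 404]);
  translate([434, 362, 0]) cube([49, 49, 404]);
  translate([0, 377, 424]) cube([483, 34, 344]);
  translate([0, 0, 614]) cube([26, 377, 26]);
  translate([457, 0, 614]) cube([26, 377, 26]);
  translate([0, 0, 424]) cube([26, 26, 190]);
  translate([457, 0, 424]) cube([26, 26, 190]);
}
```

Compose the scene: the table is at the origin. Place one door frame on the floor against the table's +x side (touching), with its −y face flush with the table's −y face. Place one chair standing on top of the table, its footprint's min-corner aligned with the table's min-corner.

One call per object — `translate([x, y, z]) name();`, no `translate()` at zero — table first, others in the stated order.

table();
translate([839, 0, 0]) door_frame();
translate([0, 0, 731]) chair();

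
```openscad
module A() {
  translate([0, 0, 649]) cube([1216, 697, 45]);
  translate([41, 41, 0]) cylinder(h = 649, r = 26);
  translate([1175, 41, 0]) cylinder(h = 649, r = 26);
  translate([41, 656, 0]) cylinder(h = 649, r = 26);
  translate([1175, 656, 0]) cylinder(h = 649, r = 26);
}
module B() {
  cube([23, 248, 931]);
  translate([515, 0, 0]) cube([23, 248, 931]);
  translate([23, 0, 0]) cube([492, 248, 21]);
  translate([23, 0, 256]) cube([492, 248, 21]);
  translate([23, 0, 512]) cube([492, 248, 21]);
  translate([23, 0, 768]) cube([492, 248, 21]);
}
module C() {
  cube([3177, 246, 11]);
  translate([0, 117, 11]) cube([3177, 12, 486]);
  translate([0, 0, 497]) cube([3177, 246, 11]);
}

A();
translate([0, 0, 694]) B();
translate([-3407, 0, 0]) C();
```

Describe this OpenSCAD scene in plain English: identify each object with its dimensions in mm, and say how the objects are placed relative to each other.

A is a rectangular dining table. The top is 1216×697×45 mm with its upper surface at z = 694 mm. It stands on four round legs of 52 mm diameter, each leg's bounding box inset 15 mm from the nearest pair of top edges, running from the floor to the underside of the top.

B is a bookshelf 538 mm wide overall, 248 mm deep and 931 mm tall. The two sides are 23 mm thick vertical panels. 4 horizontal shelves of 21 mm thickness span between the inner faces of the sides; the lowest shelf sits on the floor and shelves are stacked with a clear vertical gap of 235 mm between each pair.

C is an I-beam lying along x, 3177 mm long. Overall section height 508 mm. Two flanges 246 mm wide (y) and 11 mm thick, one on the floor and one at the top; a web 12 mm thick runs between them, centred on the flange width.

The bookshelf is on top of the table. The I-beam is on the floor beside the table on its −x side.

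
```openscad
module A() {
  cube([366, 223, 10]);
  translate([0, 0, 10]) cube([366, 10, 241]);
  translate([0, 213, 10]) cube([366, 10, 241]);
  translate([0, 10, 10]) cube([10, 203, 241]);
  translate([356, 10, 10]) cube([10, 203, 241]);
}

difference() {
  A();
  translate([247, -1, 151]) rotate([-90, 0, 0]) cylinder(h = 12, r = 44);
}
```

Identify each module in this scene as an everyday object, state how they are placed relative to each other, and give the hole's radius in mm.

A is an open box. The open box has a circular hole through its front wall. The hole's radius is 44 mm.

The subtracted cylinder has r = 44 mm.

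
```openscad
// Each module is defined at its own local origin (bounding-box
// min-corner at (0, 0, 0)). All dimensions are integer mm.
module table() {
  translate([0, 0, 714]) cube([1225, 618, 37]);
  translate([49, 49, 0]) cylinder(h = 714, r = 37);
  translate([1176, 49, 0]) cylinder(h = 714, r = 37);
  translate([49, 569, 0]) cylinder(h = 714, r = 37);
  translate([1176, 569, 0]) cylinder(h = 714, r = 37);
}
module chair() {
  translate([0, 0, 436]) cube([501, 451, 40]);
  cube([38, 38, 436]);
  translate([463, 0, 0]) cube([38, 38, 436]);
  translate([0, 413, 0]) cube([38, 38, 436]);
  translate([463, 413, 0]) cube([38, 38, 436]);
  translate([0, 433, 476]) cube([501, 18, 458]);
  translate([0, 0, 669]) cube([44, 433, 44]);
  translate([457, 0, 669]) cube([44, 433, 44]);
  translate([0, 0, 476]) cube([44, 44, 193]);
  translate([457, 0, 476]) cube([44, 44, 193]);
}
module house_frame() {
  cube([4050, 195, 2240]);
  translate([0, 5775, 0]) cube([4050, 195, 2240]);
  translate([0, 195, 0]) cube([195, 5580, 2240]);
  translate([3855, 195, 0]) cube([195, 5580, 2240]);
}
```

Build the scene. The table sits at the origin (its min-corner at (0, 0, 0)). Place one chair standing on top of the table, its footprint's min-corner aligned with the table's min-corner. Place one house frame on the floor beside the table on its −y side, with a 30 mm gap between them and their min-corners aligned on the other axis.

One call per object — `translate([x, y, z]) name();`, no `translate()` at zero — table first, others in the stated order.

table();
translate([0, 0, 751]) chair();
translate([0, -6000, 0]) house_frame();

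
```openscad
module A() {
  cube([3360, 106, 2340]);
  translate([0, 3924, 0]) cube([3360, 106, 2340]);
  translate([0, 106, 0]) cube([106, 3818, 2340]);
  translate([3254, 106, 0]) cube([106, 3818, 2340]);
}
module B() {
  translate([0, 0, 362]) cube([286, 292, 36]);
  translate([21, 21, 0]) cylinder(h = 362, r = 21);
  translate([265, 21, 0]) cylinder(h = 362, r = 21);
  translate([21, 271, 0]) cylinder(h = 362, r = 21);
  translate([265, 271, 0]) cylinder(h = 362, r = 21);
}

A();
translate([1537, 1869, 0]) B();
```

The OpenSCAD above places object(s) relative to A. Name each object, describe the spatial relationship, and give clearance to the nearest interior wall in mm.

A is a house frame. B is a stool. The stool sits inside the house frame, centred. The clearance to the nearest interior wall is 1431 mm.

Clearances: x = 1431, y = 1763; minimum 1431 mm.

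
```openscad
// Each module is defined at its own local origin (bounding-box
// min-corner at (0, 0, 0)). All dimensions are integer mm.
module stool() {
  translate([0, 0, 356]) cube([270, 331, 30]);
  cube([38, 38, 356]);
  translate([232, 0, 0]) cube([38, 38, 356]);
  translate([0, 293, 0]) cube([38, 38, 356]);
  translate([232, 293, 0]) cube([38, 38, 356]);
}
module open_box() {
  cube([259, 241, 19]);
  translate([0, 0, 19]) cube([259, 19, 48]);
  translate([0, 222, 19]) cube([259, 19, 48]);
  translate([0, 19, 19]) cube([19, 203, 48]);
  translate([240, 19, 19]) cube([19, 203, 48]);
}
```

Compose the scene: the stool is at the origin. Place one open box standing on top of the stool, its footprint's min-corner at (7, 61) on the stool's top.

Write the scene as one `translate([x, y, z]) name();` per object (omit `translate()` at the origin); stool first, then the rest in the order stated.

stool();
translate([7, 61, 386]) open_box();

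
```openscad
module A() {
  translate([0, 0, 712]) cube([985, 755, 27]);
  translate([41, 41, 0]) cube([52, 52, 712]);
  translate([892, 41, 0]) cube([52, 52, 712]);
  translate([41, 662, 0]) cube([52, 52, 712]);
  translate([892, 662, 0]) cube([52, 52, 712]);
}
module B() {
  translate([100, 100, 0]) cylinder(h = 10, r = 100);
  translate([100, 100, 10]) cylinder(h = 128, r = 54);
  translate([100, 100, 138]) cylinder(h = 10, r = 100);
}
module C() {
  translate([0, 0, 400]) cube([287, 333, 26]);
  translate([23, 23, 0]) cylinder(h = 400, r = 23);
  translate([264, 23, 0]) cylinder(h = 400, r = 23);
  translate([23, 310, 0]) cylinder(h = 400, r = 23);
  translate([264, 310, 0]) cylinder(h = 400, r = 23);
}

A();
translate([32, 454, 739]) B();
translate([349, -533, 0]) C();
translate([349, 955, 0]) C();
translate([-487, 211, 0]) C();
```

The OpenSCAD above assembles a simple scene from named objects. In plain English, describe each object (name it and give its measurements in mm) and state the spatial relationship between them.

A is a table: top 985 mm (x) × 755 mm (y), 27 mm thick, upper face at z = 739 mm, on four 52×52 mm square legs, each inset 41 mm from the nearest pair of top edges, running from z = 0 to the bottom of the top.

B is a spool: two coaxial disc flanges of radius 100 mm and thickness 10 mm, joined by a core cylinder of radius 54 mm and height 128 mm. The lower flange rests on z = 0 and the three cylinders share a vertical axis.

C is a simple wooden stool: a rectangular seat 287 mm (x) by 333 mm (y), 26 mm thick, top face at z = 426 mm, on four round legs, each 46 mm in diameter. The legs rest on z = 0, each leg's axis is inset half a diameter from the nearest pair of seat edges (so the leg's bounding box is flush with the corner).

The spool is on top of the table. Three stools sit around the table at the −y, +y, −x sides.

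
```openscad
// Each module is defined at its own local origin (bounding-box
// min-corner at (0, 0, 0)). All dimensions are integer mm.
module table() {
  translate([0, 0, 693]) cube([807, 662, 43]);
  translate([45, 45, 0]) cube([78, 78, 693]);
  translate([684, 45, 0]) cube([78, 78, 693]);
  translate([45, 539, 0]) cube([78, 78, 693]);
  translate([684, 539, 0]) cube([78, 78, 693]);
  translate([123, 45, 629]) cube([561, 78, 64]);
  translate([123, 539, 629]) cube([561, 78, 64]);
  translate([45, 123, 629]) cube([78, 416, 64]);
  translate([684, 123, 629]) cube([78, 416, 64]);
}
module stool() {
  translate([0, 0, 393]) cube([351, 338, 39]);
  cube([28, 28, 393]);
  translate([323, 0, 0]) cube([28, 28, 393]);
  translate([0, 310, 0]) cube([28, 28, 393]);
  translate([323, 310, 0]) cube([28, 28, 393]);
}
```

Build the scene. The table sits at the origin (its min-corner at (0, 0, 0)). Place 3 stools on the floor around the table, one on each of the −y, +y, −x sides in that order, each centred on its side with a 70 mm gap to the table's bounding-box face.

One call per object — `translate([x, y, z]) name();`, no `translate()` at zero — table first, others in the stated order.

table();
translate([228, -408, 0]) stool();
translate([228, 732, 0]) stool();
translate([-421, 162, 0]) stool();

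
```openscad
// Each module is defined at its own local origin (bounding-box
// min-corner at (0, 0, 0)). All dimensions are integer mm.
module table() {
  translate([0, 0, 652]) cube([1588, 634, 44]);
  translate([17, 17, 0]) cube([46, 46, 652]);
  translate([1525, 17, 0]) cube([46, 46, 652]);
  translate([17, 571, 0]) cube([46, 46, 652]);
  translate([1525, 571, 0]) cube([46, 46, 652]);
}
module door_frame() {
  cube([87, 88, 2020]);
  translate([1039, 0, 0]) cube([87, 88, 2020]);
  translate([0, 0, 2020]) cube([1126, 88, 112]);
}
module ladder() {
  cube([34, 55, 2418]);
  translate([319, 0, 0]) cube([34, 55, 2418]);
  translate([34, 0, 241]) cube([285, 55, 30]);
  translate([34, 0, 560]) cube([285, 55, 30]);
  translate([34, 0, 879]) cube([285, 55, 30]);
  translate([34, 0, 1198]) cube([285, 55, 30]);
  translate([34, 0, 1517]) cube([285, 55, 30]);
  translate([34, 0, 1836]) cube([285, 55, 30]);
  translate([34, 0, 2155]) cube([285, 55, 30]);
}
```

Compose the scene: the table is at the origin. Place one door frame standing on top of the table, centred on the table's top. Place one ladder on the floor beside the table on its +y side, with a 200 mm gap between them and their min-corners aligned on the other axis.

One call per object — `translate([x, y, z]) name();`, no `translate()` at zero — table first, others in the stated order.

table();
translate([231, 273, 696]) door_frame();
translate([0, 834, 0]) ladder();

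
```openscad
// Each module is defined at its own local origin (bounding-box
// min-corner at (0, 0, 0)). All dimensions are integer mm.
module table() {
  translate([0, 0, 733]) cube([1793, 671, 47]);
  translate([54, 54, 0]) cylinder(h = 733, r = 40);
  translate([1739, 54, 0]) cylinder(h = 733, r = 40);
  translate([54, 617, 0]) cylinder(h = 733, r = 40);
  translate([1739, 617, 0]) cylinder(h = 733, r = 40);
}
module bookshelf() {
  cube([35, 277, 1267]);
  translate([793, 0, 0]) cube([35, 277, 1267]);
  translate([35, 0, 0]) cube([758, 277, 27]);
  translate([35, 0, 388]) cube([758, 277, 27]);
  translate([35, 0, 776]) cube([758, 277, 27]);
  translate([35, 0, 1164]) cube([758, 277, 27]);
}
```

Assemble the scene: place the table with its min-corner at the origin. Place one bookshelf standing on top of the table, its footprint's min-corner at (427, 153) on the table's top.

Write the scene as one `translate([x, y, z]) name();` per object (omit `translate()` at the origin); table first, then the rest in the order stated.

table();
translate([427, 153, 780]) bookshelf();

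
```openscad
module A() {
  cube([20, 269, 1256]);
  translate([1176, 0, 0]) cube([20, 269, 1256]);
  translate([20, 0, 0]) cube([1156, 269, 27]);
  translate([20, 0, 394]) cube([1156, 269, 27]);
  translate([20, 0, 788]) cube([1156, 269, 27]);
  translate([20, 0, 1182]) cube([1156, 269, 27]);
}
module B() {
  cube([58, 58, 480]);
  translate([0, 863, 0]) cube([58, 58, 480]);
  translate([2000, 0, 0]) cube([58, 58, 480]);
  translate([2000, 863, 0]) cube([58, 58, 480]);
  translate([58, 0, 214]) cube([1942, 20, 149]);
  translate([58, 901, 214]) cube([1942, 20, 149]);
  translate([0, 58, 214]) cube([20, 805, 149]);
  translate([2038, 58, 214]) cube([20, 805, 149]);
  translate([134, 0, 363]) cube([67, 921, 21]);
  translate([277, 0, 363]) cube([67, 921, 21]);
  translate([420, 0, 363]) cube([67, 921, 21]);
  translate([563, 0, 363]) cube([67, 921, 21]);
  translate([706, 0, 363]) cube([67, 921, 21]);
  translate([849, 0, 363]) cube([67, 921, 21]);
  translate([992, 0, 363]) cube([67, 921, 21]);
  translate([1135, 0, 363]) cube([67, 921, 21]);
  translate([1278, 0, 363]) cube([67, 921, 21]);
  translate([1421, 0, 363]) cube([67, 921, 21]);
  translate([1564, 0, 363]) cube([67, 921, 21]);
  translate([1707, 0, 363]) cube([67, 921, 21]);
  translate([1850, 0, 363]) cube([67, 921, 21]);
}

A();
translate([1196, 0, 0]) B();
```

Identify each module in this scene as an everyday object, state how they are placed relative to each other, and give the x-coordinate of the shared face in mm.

The bookshelf's +x face and the bed frame's −x face are both at x = 1196 mm.

A is a bookshelf. B is a bed frame. The bed frame is against the bookshelf's +x side, with their −y faces flush. The x-coordinate of the shared face is 1196 mm.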